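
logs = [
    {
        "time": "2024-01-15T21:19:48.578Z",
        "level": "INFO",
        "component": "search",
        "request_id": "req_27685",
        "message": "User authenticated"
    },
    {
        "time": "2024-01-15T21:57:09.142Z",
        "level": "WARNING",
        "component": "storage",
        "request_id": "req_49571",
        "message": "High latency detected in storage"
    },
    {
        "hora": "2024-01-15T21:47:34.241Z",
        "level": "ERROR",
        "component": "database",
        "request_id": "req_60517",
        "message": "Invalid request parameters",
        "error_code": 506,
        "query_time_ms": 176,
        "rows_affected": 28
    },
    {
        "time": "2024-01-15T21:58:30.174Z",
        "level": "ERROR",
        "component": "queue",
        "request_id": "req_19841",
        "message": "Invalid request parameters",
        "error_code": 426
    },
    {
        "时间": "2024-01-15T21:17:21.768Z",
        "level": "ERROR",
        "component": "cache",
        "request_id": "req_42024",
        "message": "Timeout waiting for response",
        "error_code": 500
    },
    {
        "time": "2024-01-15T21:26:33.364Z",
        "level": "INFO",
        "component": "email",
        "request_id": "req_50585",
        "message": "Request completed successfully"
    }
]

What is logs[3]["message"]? "Invalid request parameters"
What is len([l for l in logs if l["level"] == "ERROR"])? 3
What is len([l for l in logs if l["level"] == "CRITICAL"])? 0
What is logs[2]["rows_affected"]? 28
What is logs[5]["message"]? "Request completed successfully"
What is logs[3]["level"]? "ERROR"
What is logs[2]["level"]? "ERROR"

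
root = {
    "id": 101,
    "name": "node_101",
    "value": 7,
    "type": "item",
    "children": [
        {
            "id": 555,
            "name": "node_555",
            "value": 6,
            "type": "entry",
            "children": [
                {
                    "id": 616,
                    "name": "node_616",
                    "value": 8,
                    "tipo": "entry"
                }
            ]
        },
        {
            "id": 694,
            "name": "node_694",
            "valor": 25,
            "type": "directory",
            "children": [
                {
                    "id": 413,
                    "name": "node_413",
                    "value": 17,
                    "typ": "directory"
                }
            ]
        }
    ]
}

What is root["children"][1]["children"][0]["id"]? 413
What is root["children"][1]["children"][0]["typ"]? "directory"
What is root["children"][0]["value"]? 6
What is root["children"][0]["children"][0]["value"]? 8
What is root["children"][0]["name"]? "node_555"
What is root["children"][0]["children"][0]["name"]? "node_616"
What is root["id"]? 101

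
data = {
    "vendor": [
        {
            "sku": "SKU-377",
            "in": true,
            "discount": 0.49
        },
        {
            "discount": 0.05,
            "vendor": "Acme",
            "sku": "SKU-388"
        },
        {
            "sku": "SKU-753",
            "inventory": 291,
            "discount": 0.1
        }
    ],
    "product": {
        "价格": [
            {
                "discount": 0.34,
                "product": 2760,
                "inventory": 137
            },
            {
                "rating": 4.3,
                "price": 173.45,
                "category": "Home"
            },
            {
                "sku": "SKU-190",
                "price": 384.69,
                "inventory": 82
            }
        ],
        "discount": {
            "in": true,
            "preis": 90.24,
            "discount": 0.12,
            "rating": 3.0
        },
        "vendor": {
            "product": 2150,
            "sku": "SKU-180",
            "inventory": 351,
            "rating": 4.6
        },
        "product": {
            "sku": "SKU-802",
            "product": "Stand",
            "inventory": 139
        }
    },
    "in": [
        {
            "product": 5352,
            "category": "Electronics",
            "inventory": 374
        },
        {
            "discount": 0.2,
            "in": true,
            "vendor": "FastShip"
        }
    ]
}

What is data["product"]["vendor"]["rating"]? 4.6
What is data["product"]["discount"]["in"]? True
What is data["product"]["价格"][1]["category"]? "Home"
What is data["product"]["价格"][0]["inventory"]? 137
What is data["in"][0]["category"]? "Electronics"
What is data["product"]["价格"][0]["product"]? 2760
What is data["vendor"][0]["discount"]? 0.49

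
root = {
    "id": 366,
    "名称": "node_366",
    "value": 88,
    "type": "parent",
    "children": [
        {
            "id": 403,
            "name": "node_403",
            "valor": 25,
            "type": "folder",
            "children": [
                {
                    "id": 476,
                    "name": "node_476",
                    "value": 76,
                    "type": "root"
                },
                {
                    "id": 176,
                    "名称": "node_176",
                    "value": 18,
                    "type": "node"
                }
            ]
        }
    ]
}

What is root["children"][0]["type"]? "folder"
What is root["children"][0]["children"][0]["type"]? "root"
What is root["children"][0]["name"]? "node_403"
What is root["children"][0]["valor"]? 25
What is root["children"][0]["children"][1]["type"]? "node"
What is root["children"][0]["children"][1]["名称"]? "node_176"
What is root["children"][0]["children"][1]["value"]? 18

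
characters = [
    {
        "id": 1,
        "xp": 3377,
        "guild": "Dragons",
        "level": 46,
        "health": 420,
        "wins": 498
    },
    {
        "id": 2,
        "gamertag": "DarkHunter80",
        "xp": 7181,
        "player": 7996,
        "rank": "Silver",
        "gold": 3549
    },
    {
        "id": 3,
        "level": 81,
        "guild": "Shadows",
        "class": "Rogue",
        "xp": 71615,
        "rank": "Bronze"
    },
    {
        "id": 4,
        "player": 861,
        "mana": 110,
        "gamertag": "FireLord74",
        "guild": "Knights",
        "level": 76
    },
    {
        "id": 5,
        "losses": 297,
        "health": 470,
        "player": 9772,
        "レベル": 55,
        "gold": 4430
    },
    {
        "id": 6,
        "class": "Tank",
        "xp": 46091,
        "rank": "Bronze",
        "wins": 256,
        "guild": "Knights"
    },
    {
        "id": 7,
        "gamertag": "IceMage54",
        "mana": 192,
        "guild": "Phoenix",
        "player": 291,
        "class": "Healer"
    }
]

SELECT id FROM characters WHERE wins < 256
[]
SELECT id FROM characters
[1, 2, 3, 4, 5, 6, 7]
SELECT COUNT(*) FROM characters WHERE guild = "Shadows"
1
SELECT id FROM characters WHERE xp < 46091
[1, 2]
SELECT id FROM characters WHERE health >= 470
[5]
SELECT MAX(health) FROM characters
470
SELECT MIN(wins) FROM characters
256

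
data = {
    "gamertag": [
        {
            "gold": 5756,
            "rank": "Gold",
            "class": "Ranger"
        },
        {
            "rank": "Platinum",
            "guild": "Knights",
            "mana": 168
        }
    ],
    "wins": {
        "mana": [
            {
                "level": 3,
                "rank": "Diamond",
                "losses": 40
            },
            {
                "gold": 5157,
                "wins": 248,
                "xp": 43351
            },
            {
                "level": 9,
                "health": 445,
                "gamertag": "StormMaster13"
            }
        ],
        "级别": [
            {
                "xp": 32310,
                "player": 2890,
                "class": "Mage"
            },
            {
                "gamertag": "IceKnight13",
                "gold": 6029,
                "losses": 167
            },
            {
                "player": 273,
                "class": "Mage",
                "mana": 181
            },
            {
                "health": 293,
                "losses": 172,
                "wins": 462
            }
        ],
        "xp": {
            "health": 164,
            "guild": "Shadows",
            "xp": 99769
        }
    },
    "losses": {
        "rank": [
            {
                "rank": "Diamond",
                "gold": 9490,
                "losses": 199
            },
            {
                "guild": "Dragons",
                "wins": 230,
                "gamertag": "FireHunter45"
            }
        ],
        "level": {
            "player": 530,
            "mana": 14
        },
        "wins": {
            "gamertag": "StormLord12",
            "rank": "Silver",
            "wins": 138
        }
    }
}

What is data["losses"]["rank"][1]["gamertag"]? "FireHunter45"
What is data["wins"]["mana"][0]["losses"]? 40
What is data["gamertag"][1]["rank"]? "Platinum"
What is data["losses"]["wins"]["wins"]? 138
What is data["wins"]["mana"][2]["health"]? 445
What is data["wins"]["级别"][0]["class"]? "Mage"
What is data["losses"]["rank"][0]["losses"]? 199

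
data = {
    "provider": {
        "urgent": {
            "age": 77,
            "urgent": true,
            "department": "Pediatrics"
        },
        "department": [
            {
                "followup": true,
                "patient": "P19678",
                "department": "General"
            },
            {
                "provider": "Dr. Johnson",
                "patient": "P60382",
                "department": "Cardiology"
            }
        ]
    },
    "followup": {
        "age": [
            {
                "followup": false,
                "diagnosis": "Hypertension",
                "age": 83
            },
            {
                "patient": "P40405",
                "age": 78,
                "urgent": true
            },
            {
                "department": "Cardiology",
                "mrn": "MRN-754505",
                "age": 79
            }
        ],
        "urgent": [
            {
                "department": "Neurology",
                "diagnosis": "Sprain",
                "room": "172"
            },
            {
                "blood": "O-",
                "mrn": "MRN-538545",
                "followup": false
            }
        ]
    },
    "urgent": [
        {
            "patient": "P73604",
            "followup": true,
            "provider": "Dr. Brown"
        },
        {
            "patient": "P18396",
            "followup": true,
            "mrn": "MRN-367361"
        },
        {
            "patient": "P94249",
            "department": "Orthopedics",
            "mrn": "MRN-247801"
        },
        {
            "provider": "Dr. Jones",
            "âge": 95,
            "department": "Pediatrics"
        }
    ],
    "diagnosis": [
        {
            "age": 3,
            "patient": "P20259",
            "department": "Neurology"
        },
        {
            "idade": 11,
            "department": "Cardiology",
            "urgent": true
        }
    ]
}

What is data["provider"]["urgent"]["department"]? "Pediatrics"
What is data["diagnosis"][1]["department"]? "Cardiology"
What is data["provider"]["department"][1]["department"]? "Cardiology"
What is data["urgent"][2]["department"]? "Orthopedics"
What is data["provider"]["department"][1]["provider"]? "Dr. Johnson"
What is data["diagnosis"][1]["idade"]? 11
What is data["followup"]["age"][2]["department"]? "Cardiology"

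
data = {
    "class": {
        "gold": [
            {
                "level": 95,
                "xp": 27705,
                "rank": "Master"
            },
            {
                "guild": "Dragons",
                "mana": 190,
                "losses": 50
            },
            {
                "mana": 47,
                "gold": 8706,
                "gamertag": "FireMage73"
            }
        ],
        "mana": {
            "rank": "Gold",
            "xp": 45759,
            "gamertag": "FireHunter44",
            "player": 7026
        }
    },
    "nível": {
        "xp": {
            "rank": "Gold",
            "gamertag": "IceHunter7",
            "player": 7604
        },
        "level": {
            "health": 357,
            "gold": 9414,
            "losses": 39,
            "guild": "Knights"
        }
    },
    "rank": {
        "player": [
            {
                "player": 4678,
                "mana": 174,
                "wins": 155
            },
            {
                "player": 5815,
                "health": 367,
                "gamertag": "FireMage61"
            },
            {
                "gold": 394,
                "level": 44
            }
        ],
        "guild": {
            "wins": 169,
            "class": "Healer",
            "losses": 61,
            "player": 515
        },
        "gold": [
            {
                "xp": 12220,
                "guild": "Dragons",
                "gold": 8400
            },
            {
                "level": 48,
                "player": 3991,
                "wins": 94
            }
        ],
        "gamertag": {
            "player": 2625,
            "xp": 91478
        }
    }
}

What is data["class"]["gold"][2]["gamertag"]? "FireMage73"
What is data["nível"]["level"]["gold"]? 9414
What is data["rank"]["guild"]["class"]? "Healer"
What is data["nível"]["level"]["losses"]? 39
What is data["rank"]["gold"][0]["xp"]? 12220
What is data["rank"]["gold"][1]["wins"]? 94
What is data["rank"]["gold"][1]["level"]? 48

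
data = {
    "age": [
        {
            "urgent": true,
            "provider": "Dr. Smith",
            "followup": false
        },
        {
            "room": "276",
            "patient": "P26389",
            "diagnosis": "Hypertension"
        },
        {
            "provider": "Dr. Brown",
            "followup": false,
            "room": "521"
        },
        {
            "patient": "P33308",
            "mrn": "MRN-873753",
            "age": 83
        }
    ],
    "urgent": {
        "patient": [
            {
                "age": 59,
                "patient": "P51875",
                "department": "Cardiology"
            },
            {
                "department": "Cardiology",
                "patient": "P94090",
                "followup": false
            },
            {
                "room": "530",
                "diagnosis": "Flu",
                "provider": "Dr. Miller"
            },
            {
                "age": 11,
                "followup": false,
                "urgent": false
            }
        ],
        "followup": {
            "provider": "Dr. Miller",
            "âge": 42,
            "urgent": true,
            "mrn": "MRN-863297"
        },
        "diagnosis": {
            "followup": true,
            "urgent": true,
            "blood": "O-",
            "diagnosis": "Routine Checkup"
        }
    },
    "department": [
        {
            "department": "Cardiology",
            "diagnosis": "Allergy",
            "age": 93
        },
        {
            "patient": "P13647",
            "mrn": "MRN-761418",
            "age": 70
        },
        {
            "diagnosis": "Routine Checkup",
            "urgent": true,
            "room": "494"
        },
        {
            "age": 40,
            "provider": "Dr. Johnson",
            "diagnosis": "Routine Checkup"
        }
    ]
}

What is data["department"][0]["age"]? 93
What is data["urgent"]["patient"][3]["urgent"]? False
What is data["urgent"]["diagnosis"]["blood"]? "O-"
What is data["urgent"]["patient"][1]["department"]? "Cardiology"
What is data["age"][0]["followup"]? False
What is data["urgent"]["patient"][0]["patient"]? "P51875"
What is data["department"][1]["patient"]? "P13647"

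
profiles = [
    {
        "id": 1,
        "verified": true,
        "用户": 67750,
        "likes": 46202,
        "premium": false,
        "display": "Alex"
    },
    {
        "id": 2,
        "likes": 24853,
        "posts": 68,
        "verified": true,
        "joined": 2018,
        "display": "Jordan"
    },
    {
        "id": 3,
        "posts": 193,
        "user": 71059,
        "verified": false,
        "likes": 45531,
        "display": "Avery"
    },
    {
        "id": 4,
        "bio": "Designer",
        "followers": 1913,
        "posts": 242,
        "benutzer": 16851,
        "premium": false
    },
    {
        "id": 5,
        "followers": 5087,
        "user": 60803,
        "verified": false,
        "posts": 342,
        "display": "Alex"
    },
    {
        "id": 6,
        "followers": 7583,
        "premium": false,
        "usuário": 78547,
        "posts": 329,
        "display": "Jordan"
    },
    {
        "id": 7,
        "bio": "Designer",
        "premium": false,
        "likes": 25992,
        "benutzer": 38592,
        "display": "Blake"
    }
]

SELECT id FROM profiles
[1, 2, 3, 4, 5, 6, 7]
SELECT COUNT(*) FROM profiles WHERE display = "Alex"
2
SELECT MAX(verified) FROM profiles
True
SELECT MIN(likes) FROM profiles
24853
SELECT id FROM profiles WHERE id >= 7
[7]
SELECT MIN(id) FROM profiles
1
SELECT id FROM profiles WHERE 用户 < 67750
[]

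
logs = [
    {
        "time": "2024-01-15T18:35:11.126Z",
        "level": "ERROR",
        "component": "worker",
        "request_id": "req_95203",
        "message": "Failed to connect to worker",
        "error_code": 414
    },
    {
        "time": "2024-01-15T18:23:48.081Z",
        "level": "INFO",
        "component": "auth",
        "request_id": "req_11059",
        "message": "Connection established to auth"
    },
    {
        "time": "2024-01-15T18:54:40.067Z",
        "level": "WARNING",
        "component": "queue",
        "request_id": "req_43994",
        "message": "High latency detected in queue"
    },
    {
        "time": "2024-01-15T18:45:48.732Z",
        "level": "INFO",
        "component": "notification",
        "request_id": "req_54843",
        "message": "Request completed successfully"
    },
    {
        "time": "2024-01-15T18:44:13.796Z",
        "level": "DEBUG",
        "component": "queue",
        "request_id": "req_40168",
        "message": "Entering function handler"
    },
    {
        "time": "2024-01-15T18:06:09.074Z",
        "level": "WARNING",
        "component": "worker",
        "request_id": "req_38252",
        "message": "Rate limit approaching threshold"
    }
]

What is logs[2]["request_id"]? "req_43994"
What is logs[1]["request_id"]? "req_11059"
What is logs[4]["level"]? "DEBUG"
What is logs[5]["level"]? "WARNING"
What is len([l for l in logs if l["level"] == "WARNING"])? 2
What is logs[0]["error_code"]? 414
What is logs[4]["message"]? "Entering function handler"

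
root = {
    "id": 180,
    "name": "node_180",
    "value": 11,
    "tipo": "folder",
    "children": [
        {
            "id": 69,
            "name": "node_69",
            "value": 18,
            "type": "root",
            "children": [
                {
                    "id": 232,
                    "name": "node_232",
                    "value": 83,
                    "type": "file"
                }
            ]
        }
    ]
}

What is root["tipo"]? "folder"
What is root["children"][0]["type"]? "root"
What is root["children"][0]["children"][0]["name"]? "node_232"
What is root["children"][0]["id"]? 69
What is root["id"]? 180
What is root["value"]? 11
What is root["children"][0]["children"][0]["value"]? 83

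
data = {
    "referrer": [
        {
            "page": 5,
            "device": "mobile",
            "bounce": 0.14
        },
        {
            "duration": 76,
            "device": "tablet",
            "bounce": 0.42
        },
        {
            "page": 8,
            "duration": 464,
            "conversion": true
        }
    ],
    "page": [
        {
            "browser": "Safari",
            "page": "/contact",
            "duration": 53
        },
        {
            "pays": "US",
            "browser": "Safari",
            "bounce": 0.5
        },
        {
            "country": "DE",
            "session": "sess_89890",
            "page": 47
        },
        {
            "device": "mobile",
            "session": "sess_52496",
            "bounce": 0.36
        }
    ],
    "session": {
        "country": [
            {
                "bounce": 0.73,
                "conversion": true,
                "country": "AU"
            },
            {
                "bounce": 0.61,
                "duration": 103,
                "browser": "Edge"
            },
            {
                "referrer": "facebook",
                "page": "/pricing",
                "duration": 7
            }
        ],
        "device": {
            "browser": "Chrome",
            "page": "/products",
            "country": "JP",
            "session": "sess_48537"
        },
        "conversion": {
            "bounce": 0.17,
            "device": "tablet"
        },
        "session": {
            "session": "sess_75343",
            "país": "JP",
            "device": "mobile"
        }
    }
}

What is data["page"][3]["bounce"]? 0.36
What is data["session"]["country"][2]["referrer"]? "facebook"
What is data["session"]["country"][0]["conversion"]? True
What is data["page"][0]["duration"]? 53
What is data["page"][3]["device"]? "mobile"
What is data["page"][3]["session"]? "sess_52496"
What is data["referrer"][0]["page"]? 5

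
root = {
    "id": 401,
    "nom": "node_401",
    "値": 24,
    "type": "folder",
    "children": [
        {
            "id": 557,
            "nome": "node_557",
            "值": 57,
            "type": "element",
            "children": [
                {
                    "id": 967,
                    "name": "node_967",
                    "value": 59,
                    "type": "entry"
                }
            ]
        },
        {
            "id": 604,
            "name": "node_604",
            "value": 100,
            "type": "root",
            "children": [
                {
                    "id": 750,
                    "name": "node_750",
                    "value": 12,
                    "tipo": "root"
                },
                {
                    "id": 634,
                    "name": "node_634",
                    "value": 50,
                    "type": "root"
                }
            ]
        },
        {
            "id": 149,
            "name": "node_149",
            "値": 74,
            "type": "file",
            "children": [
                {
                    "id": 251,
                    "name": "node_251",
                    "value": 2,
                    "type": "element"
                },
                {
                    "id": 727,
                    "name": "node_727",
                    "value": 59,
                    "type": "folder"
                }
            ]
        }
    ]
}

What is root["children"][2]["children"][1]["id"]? 727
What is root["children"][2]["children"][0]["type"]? "element"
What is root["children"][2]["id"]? 149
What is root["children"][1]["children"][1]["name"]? "node_634"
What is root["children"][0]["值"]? 57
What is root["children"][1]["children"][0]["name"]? "node_750"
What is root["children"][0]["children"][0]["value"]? 59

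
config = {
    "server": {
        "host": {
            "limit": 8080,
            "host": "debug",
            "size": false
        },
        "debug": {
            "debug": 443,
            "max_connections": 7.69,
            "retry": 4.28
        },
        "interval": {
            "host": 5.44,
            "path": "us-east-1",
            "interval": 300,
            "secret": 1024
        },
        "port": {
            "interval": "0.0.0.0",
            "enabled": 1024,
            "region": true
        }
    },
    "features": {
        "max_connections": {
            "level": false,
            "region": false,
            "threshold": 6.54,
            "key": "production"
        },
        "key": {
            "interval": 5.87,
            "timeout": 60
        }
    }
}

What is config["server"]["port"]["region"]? True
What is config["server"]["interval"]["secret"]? 1024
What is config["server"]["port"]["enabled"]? 1024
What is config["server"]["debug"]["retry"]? 4.28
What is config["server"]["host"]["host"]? "debug"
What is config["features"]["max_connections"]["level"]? False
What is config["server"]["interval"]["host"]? 5.44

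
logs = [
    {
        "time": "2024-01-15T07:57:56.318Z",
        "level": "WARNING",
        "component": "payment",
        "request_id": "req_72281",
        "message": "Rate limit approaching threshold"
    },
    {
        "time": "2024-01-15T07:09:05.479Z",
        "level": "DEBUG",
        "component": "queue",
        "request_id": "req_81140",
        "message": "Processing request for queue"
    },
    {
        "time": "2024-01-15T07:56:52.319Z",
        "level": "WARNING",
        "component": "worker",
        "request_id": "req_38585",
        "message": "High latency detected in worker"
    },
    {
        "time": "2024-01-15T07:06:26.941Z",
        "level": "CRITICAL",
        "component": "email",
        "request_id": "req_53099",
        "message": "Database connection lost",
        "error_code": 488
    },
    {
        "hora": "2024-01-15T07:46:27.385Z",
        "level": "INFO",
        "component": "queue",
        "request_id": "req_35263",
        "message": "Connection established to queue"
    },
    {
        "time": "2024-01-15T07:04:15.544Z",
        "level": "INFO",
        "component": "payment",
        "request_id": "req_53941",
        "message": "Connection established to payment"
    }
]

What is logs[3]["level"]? "CRITICAL"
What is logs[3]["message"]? "Database connection lost"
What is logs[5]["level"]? "INFO"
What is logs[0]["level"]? "WARNING"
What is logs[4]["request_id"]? "req_35263"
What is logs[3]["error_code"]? 488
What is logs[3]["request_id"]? "req_53099"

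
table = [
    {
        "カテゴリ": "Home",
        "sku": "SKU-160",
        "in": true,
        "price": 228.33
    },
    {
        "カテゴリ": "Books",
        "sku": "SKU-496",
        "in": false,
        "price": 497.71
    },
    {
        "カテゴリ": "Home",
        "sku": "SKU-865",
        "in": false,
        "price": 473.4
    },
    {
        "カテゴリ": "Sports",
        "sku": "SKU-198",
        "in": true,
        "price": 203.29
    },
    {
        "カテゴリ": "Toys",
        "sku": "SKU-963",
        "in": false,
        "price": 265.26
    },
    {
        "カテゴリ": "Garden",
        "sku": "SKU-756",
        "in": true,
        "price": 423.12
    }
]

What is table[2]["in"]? False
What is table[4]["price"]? 265.26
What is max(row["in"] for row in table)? True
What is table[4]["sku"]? "SKU-963"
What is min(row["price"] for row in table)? 203.29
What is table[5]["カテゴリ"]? "Garden"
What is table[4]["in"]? False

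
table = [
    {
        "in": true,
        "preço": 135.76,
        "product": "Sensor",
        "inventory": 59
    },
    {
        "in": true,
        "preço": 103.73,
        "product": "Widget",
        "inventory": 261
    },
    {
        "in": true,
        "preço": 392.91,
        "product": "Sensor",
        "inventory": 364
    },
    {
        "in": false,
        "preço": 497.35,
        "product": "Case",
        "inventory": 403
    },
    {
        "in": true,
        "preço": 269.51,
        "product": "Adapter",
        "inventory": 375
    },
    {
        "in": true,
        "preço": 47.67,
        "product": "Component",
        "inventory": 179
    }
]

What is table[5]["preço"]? 47.67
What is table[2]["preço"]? 392.91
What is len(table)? 6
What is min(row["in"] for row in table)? False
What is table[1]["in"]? True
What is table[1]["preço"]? 103.73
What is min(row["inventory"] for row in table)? 59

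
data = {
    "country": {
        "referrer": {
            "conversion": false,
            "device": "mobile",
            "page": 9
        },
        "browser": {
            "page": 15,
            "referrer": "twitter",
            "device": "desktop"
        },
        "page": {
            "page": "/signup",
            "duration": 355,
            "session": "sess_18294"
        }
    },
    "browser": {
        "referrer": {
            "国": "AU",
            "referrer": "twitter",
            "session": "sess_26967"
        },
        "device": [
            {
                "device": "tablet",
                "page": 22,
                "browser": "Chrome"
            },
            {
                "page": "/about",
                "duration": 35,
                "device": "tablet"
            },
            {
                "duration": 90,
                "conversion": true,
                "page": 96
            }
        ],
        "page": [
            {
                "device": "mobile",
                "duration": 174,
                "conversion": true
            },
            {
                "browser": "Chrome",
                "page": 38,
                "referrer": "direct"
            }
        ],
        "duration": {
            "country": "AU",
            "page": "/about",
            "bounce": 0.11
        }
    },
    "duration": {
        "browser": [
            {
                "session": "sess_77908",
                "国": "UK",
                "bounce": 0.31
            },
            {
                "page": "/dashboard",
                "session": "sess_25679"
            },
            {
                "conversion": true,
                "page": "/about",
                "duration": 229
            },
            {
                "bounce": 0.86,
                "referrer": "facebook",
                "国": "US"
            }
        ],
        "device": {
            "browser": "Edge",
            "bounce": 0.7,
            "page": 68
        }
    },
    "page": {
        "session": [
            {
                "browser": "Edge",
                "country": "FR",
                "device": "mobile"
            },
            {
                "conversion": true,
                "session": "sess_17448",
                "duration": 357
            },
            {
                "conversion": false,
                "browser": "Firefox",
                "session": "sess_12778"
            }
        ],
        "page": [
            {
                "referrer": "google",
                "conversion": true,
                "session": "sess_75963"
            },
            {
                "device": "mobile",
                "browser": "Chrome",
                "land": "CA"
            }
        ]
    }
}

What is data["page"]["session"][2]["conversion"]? False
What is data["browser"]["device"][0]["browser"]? "Chrome"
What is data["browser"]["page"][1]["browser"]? "Chrome"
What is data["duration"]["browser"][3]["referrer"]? "facebook"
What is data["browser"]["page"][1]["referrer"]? "direct"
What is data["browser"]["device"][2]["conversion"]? True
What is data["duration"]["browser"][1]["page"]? "/dashboard"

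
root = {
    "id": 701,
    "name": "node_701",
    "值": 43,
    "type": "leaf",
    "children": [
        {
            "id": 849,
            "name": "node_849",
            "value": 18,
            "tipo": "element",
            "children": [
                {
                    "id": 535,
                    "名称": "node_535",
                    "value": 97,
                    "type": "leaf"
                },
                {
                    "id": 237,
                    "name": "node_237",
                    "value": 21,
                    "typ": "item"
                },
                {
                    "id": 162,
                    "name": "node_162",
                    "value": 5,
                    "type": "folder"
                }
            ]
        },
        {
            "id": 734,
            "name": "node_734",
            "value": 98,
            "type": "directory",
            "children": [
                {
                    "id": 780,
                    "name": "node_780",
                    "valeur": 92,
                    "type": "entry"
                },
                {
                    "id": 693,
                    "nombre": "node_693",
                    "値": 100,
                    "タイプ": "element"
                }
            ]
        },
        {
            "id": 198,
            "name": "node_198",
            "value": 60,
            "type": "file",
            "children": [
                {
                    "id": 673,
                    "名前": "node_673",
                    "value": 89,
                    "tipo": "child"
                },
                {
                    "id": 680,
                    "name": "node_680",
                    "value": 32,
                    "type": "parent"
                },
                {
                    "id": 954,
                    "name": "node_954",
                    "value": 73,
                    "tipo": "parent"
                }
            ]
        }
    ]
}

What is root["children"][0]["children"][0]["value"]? 97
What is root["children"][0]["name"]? "node_849"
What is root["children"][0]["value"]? 18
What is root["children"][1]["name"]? "node_734"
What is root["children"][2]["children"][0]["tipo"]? "child"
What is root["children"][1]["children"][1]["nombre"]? "node_693"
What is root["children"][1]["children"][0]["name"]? "node_780"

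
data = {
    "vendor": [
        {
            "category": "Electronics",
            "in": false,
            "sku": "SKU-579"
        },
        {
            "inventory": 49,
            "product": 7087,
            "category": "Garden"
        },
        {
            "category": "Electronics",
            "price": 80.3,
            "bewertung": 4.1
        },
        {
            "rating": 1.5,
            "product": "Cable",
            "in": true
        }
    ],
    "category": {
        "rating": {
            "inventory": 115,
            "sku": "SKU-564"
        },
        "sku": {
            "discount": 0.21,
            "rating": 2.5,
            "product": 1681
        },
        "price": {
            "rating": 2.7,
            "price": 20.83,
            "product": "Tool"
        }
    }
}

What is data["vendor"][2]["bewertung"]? 4.1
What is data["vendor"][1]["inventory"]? 49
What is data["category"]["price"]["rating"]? 2.7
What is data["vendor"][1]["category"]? "Garden"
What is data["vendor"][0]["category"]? "Electronics"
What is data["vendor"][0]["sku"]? "SKU-579"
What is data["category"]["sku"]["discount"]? 0.21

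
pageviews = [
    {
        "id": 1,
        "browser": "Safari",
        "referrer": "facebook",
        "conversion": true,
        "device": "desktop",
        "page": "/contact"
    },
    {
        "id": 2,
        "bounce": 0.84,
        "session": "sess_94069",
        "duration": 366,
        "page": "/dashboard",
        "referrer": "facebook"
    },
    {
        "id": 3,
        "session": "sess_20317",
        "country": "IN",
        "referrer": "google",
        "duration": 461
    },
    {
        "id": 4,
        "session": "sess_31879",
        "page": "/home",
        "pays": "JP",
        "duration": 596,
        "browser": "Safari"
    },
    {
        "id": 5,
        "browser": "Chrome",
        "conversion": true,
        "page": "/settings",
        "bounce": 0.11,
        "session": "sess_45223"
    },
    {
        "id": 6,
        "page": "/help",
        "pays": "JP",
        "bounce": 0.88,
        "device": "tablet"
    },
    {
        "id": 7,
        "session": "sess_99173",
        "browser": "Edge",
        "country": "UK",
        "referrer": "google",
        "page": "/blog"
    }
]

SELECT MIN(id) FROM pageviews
1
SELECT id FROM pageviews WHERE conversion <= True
[1, 5]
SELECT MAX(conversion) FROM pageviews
True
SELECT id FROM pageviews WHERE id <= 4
[1, 2, 3, 4]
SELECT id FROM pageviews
[1, 2, 3, 4, 5, 6, 7]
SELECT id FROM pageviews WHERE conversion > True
[]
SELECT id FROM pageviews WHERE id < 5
[1, 2, 3, 4]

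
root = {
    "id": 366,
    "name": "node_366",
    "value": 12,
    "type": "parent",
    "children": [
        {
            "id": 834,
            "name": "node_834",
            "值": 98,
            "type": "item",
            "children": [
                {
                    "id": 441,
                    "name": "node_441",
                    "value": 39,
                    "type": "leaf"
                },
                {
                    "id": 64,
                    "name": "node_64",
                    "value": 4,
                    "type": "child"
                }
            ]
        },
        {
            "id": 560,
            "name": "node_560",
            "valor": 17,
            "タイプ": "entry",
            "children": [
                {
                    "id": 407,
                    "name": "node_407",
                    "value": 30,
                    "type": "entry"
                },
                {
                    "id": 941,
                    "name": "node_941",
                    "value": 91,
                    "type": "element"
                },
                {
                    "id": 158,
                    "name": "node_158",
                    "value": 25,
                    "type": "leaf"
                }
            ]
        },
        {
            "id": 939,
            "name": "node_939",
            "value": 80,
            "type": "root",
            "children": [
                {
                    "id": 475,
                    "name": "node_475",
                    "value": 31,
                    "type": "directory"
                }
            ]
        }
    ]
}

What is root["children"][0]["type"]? "item"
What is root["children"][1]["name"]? "node_560"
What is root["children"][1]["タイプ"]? "entry"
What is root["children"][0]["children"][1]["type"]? "child"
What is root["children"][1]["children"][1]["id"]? 941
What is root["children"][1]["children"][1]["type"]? "element"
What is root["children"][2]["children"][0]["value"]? 31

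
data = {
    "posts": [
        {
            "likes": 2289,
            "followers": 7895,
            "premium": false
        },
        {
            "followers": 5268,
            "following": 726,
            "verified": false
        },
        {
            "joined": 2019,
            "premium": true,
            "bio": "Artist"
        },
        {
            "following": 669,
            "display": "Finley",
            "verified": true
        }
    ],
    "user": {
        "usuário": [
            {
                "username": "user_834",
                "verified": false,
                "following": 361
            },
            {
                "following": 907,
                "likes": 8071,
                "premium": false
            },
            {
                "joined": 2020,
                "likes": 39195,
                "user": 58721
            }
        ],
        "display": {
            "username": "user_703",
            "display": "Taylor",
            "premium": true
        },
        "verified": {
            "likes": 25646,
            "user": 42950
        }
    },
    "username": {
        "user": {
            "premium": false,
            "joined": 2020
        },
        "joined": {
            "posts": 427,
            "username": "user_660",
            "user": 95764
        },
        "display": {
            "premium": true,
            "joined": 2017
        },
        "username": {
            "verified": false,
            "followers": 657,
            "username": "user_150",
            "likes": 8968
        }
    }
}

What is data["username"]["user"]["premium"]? False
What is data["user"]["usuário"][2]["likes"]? 39195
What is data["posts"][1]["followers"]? 5268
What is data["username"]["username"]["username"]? "user_150"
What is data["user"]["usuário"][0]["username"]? "user_834"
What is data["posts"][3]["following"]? 669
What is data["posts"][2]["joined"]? 2019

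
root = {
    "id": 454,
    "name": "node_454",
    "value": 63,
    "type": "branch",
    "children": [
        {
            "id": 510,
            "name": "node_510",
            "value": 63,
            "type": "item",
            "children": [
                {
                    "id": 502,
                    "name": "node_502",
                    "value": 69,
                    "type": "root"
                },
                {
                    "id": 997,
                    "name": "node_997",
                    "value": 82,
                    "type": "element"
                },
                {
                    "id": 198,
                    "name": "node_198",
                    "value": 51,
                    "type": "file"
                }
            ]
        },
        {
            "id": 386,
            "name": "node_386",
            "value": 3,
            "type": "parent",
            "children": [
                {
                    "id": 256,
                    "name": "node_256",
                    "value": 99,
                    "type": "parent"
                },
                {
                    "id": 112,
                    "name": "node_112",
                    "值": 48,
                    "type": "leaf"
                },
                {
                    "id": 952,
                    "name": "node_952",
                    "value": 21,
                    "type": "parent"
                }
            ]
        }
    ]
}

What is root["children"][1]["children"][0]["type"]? "parent"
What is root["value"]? 63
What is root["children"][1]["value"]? 3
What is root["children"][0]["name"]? "node_510"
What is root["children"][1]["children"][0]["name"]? "node_256"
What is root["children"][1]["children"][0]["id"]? 256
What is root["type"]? "branch"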